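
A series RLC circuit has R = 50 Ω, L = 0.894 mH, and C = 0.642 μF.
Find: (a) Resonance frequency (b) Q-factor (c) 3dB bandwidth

Step 1 — Resonance: ω₀ = 1/√(LC) = 1/√(0.000894·6.42e-07) = 4.174e+04 rad/s.
Step 2 — f₀ = ω₀/(2π) = 6643 Hz.
Step 3 — Series Q: Q = ω₀L/R = 4.174e+04·0.000894/50 = 0.7463.
Step 4 — Bandwidth: Δω = ω₀/Q = 5.593e+04 rad/s; BW = Δω/(2π) = 8901 Hz.

(a) f₀ = 6643 Hz  (b) Q = 0.7463  (c) BW = 8901 Hz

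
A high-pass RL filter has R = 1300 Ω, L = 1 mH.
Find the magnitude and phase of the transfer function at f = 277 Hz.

Step 1 — Angular frequency: ω = 2π·277 = 1740 rad/s.
Step 2 — Transfer function: H(jω) = jωL/(R + jωL).
Step 3 — Numerator jωL = j·1.74; denominator R + jωL = 1300 + j1.74.
Step 4 — H = 1.792e-06 + j0.001339.
Step 5 — Magnitude: |H| = 0.001339 (-57.5 dB); phase: φ = 89.9°.

|H| = 0.001339 (-57.5 dB), φ = 89.9°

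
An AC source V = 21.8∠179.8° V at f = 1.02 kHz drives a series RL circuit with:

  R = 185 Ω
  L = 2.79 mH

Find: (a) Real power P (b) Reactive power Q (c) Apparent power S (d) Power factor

Step 1 — Angular frequency: ω = 2π·f = 2π·1020 = 6409 rad/s.
Step 2 — Component impedances:
  R: Z = R = 185 Ω
  L: Z = jωL = j·6409·0.00279 = 0 + j17.88 Ω
Step 3 — Series combination: Z_total = R + L = 185 + j17.88 Ω = 185.9∠5.5° Ω.
Step 4 — Source phasor: V = 21.8∠179.8° V = -21.8 + j0.0761 V.
Step 5 — Current: I = V / Z = -0.1167 + j0.01169 A = 0.1173∠174.3° A.
Step 6 — Complex power: S = V·I* = 2.545 + j0.246 VA.
Step 7 — Real power: P = Re(S) = 2.545 W.
Step 8 — Reactive power: Q = Im(S) = 0.246 VAR.
Step 9 — Apparent power: |S| = 2.557 VA.
Step 10 — Power factor: PF = P/|S| = 0.9954 (lagging).

(a) P = 2.545 W  (b) Q = 0.246 VAR  (c) S = 2.557 VA  (d) PF = 0.9954 (lagging)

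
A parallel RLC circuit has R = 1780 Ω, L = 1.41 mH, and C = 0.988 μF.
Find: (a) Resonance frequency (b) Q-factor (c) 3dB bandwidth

Step 1 — Resonance: ω₀ = 1/√(LC) = 1/√(0.00141·9.88e-07) = 2.679e+04 rad/s.
Step 2 — f₀ = ω₀/(2π) = 4264 Hz.
Step 3 — Parallel Q: Q = R/(ω₀L) = 1780/(2.679e+04·0.00141) = 47.12.
Step 4 — Bandwidth: Δω = ω₀/Q = 568.6 rad/s; BW = Δω/(2π) = 90.5 Hz.

(a) f₀ = 4264 Hz  (b) Q = 47.12  (c) BW = 90.5 Hz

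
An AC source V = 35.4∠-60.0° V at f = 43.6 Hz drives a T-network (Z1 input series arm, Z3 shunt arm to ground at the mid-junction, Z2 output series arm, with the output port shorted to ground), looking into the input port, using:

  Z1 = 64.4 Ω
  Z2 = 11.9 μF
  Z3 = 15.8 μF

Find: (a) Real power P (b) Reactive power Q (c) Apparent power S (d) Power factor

Step 1 — Angular frequency: ω = 2π·f = 2π·43.6 = 273.9 rad/s.
Step 2 — Component impedances:
  Z1: Z = R = 64.4 Ω
  Z2: Z = 1/(jωC) = -j/(ω·C) = 0 - j306.8 Ω
  Z3: Z = 1/(jωC) = -j/(ω·C) = 0 - j231 Ω
Step 3 — With the output port shorted to ground, the output series arm Z2 runs from the junction to ground; the shunt arm Z3 also runs from the junction to ground. They appear in parallel: Z3 || Z2 = 0 - j131.8 Ω.
Step 4 — Series with input arm Z1: Z_in = Z1 + (Z3 || Z2) = 64.4 - j131.8 Ω = 146.7∠-64.0° Ω.
Step 5 — Source phasor: V = 35.4∠-60.0° V = 17.7 - j30.66 V.
Step 6 — Current: I = V / Z = 0.2408 + j0.01665 A = 0.2413∠4.0° A.
Step 7 — Complex power: S = V·I* = 3.751 - j7.676 VA.
Step 8 — Real power: P = Re(S) = 3.751 W.
Step 9 — Reactive power: Q = Im(S) = -7.676 VAR.
Step 10 — Apparent power: |S| = 8.544 VA.
Step 11 — Power factor: PF = P/|S| = 0.4391 (leading).

(a) P = 3.751 W  (b) Q = -7.676 VAR  (c) S = 8.544 VA  (d) PF = 0.4391 (leading)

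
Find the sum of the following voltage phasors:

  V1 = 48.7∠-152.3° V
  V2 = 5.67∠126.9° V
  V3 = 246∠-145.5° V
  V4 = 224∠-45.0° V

Step 1 — Convert each phasor to rectangular form:
  V1 = 48.7·(cos(-152.3°) + j·sin(-152.3°)) = -43.12 - j22.64 V
  V2 = 5.67·(cos(126.9°) + j·sin(126.9°)) = -3.404 + j4.534 V
  V3 = 246·(cos(-145.5°) + j·sin(-145.5°)) = -202.7 - j139.3 V
  V4 = 224·(cos(-45.0°) + j·sin(-45.0°)) = 158.4 - j158.4 V
Step 2 — Sum components: V_total = -90.87 - j315.8 V.
Step 3 — Convert to polar: |V_total| = 328.6 V, ∠V_total = -106.1°.

V_total = 328.6∠-106.1° V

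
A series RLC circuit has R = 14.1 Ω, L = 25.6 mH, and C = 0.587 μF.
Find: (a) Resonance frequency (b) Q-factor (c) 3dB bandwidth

Step 1 — Resonance: ω₀ = 1/√(LC) = 1/√(0.0256·5.87e-07) = 8158 rad/s.
Step 2 — f₀ = ω₀/(2π) = 1298 Hz.
Step 3 — Series Q: Q = ω₀L/R = 8158·0.0256/14.1 = 14.81.
Step 4 — Bandwidth: Δω = ω₀/Q = 550.8 rad/s; BW = Δω/(2π) = 87.66 Hz.

(a) f₀ = 1298 Hz  (b) Q = 14.81  (c) BW = 87.66 Hz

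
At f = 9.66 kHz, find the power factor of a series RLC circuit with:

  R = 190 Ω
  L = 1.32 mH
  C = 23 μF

Step 1 — Angular frequency: ω = 2π·f = 2π·9660 = 6.07e+04 rad/s.
Step 2 — Component impedances:
  R: Z = R = 190 Ω
  L: Z = jωL = j·6.07e+04·0.00132 = 0 + j80.12 Ω
  C: Z = 1/(jωC) = -j/(ω·C) = 0 - j0.7163 Ω
Step 3 — Series combination: Z_total = R + L + C = 190 + j79.4 Ω = 205.9∠22.7° Ω.
Step 4 — Power factor: PF = cos(φ) = Re(Z)/|Z| = 190/205.92 = 0.9227.
Step 5 — Type: Im(Z) = 79.4 ⇒ lagging (phase φ = 22.7°).

PF = 0.9227 (lagging, φ = 22.7°)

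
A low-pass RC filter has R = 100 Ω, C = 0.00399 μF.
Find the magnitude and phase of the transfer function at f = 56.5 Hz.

Step 1 — Angular frequency: ω = 2π·56.5 = 355 rad/s.
Step 2 — Transfer function: H(jω) = 1/(1 + jωRC).
Step 3 — Denominator: 1 + jωRC = 1 + j·355·100·3.99e-09 = 1 + j0.0001416.
Step 4 — H = 1 - j0.0001416.
Step 5 — Magnitude: |H| = 1 (-0.0 dB); phase: φ = -0.0°.

|H| = 1 (-0.0 dB), φ = -0.0°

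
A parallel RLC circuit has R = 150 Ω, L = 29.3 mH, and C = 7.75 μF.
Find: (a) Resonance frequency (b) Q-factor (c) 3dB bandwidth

Step 1 — Resonance: ω₀ = 1/√(LC) = 1/√(0.0293·7.75e-06) = 2099 rad/s.
Step 2 — f₀ = ω₀/(2π) = 334 Hz.
Step 3 — Parallel Q: Q = R/(ω₀L) = 150/(2099·0.0293) = 2.44.
Step 4 — Bandwidth: Δω = ω₀/Q = 860.2 rad/s; BW = Δω/(2π) = 136.9 Hz.

(a) f₀ = 334 Hz  (b) Q = 2.44  (c) BW = 136.9 Hz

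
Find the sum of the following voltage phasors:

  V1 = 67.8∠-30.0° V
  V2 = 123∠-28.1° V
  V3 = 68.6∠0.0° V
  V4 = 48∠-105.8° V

Step 1 — Convert each phasor to rectangular form:
  V1 = 67.8·(cos(-30.0°) + j·sin(-30.0°)) = 58.72 - j33.9 V
  V2 = 123·(cos(-28.1°) + j·sin(-28.1°)) = 108.5 - j57.93 V
  V3 = 68.6·(cos(0.0°) + j·sin(0.0°)) = 68.6 V
  V4 = 48·(cos(-105.8°) + j·sin(-105.8°)) = -13.07 - j46.19 V
Step 2 — Sum components: V_total = 222.7 - j138 V.
Step 3 — Convert to polar: |V_total| = 262 V, ∠V_total = -31.8°.

V_total = 262∠-31.8° V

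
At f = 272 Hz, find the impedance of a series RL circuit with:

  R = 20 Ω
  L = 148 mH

Step 1 — Angular frequency: ω = 2π·f = 2π·272 = 1709 rad/s.
Step 2 — Component impedances:
  R: Z = R = 20 Ω
  L: Z = jωL = j·1709·0.148 = 0 + j252.9 Ω
Step 3 — Series combination: Z_total = R + L = 20 + j252.9 Ω = 253.7∠85.5° Ω.

Z = 20 + j252.9 Ω = 253.7∠85.5° Ω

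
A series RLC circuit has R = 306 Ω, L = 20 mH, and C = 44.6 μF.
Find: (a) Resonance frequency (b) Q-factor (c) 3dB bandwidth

Step 1 — Resonance: ω₀ = 1/√(LC) = 1/√(0.02·4.46e-05) = 1059 rad/s.
Step 2 — f₀ = ω₀/(2π) = 168.5 Hz.
Step 3 — Series Q: Q = ω₀L/R = 1059·0.02/306 = 0.0692.
Step 4 — Bandwidth: Δω = ω₀/Q = 1.53e+04 rad/s; BW = Δω/(2π) = 2435 Hz.

(a) f₀ = 168.5 Hz  (b) Q = 0.0692  (c) BW = 2435 Hz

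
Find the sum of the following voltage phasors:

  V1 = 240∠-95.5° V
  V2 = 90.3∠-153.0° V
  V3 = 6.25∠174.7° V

Step 1 — Convert each phasor to rectangular form:
  V1 = 240·(cos(-95.5°) + j·sin(-95.5°)) = -23 - j238.9 V
  V2 = 90.3·(cos(-153.0°) + j·sin(-153.0°)) = -80.46 - j41 V
  V3 = 6.25·(cos(174.7°) + j·sin(174.7°)) = -6.223 + j0.5773 V
Step 2 — Sum components: V_total = -109.7 - j279.3 V.
Step 3 — Convert to polar: |V_total| = 300.1 V, ∠V_total = -111.4°.

V_total = 300.1∠-111.4° V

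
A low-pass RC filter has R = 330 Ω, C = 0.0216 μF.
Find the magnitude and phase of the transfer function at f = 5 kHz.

Step 1 — Angular frequency: ω = 2π·5000 = 3.142e+04 rad/s.
Step 2 — Transfer function: H(jω) = 1/(1 + jωRC).
Step 3 — Denominator: 1 + jωRC = 1 + j·3.142e+04·330·2.16e-08 = 1 + j0.2239.
Step 4 — H = 0.9522 - j0.2132.
Step 5 — Magnitude: |H| = 0.9758 (-0.2 dB); phase: φ = -12.6°.

|H| = 0.9758 (-0.2 dB), φ = -12.6°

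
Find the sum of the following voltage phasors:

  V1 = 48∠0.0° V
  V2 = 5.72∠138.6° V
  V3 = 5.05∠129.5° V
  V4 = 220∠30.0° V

Step 1 — Convert each phasor to rectangular form:
  V1 = 48·(cos(0.0°) + j·sin(0.0°)) = 48 V
  V2 = 5.72·(cos(138.6°) + j·sin(138.6°)) = -4.291 + j3.783 V
  V3 = 5.05·(cos(129.5°) + j·sin(129.5°)) = -3.212 + j3.897 V
  V4 = 220·(cos(30.0°) + j·sin(30.0°)) = 190.5 + j110 V
Step 2 — Sum components: V_total = 231 + j117.7 V.
Step 3 — Convert to polar: |V_total| = 259.3 V, ∠V_total = 27.0°.

V_total = 259.3∠27.0° V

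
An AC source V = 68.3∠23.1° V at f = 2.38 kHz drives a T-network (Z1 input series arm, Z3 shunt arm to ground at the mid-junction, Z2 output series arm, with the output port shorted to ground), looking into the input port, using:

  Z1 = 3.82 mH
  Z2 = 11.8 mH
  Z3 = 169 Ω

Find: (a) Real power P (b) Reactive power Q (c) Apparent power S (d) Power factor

Step 1 — Angular frequency: ω = 2π·f = 2π·2380 = 1.495e+04 rad/s.
Step 2 — Component impedances:
  Z1: Z = jωL = j·1.495e+04·0.00382 = 0 + j57.12 Ω
  Z2: Z = jωL = j·1.495e+04·0.0118 = 0 + j176.5 Ω
  Z3: Z = R = 169 Ω
Step 3 — With the output port shorted to ground, the output series arm Z2 runs from the junction to ground; the shunt arm Z3 also runs from the junction to ground. They appear in parallel: Z3 || Z2 = 88.15 + j84.42 Ω.
Step 4 — Series with input arm Z1: Z_in = Z1 + (Z3 || Z2) = 88.15 + j141.5 Ω = 166.7∠58.1° Ω.
Step 5 — Source phasor: V = 68.3∠23.1° V = 62.82 + j26.8 V.
Step 6 — Current: I = V / Z = 0.3356 - j0.2349 A = 0.4096∠-35.0° A.
Step 7 — Complex power: S = V·I* = 14.79 + j23.75 VA.
Step 8 — Real power: P = Re(S) = 14.79 W.
Step 9 — Reactive power: Q = Im(S) = 23.75 VAR.
Step 10 — Apparent power: |S| = 27.98 VA.
Step 11 — Power factor: PF = P/|S| = 0.5286 (lagging).

(a) P = 14.79 W  (b) Q = 23.75 VAR  (c) S = 27.98 VA  (d) PF = 0.5286 (lagging)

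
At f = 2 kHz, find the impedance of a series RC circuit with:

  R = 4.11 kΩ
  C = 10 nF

Step 1 — Angular frequency: ω = 2π·f = 2π·2000 = 1.257e+04 rad/s.
Step 2 — Component impedances:
  R: Z = R = 4110 Ω
  C: Z = 1/(jωC) = -j/(ω·C) = 0 - j7958 Ω
Step 3 — Series combination: Z_total = R + C = 4110 - j7958 Ω = 8956∠-62.7° Ω.

Z = 4110 - j7958 Ω = 8956∠-62.7° Ω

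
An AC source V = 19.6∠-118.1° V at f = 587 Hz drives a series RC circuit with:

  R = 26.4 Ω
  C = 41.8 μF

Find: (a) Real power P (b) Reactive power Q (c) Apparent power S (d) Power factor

Step 1 — Angular frequency: ω = 2π·f = 2π·587 = 3688 rad/s.
Step 2 — Component impedances:
  R: Z = R = 26.4 Ω
  C: Z = 1/(jωC) = -j/(ω·C) = 0 - j6.486 Ω
Step 3 — Series combination: Z_total = R + C = 26.4 - j6.486 Ω = 27.19∠-13.8° Ω.
Step 4 — Source phasor: V = 19.6∠-118.1° V = -9.232 - j17.29 V.
Step 5 — Current: I = V / Z = -0.178 - j0.6987 A = 0.721∠-104.3° A.
Step 6 — Complex power: S = V·I* = 13.72 - j3.372 VA.
Step 7 — Real power: P = Re(S) = 13.72 W.
Step 8 — Reactive power: Q = Im(S) = -3.372 VAR.
Step 9 — Apparent power: |S| = 14.13 VA.
Step 10 — Power factor: PF = P/|S| = 0.9711 (leading).

(a) P = 13.72 W  (b) Q = -3.372 VAR  (c) S = 14.13 VA  (d) PF = 0.9711 (leading)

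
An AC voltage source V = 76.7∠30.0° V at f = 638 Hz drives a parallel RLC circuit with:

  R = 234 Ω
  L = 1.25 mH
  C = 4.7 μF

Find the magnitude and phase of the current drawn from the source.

Step 1 — Angular frequency: ω = 2π·f = 2π·638 = 4009 rad/s.
Step 2 — Component impedances:
  R: Z = R = 234 Ω
  L: Z = jωL = j·4009·0.00125 = 0 + j5.011 Ω
  C: Z = 1/(jωC) = -j/(ω·C) = 0 - j53.08 Ω
Step 3 — Parallel combination: 1/Z_total = 1/R + 1/L + 1/C; Z_total = 0.1308 + j5.53 Ω = 5.532∠88.6° Ω.
Step 4 — Source phasor: V = 76.7∠30.0° V = 66.42 + j38.35 V.
Step 5 — Ohm's law: I = V / Z_total = (66.42 + j38.35) / (0.1308 + j5.53) = 7.215 - j11.84 A.
Step 6 — Convert to polar: |I| = 13.87 A, ∠I = -58.6°.

I = 13.87∠-58.6° A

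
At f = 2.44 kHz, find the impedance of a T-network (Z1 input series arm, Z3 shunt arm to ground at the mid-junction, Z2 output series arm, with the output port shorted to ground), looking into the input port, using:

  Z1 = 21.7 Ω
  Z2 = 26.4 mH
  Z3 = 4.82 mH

Step 1 — Angular frequency: ω = 2π·f = 2π·2440 = 1.533e+04 rad/s.
Step 2 — Component impedances:
  Z1: Z = R = 21.7 Ω
  Z2: Z = jωL = j·1.533e+04·0.0264 = 0 + j404.7 Ω
  Z3: Z = jωL = j·1.533e+04·0.00482 = 0 + j73.9 Ω
Step 3 — With the output port shorted to ground, the output series arm Z2 runs from the junction to ground; the shunt arm Z3 also runs from the junction to ground. They appear in parallel: Z3 || Z2 = 0 + j62.49 Ω.
Step 4 — Series with input arm Z1: Z_in = Z1 + (Z3 || Z2) = 21.7 + j62.49 Ω = 66.15∠70.8° Ω.

Z = 21.7 + j62.49 Ω = 66.15∠70.8° Ω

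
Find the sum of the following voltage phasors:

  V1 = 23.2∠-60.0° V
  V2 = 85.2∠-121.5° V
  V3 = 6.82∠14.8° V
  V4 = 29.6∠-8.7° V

Step 1 — Convert each phasor to rectangular form:
  V1 = 23.2·(cos(-60.0°) + j·sin(-60.0°)) = 11.6 - j20.09 V
  V2 = 85.2·(cos(-121.5°) + j·sin(-121.5°)) = -44.52 - j72.64 V
  V3 = 6.82·(cos(14.8°) + j·sin(14.8°)) = 6.594 + j1.742 V
  V4 = 29.6·(cos(-8.7°) + j·sin(-8.7°)) = 29.26 - j4.477 V
Step 2 — Sum components: V_total = 2.936 - j95.47 V.
Step 3 — Convert to polar: |V_total| = 95.52 V, ∠V_total = -88.2°.

V_total = 95.52∠-88.2° V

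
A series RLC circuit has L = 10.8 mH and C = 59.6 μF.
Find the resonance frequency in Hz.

Step 1 — Resonance condition Im(Z)=0 gives ω₀ = 1/√(LC).
Step 2 — ω₀ = 1/√(0.0108·5.96e-05) = 1246 rad/s.
Step 3 — f₀ = ω₀/(2π) = 198.4 Hz.

f₀ = 198.4 Hz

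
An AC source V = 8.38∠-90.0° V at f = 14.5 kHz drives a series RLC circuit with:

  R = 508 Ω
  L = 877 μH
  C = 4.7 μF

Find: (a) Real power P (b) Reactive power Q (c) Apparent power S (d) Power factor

Step 1 — Angular frequency: ω = 2π·f = 2π·1.45e+04 = 9.111e+04 rad/s.
Step 2 — Component impedances:
  R: Z = R = 508 Ω
  L: Z = jωL = j·9.111e+04·0.000877 = 0 + j79.9 Ω
  C: Z = 1/(jωC) = -j/(ω·C) = 0 - j2.335 Ω
Step 3 — Series combination: Z_total = R + L + C = 508 + j77.56 Ω = 513.9∠8.7° Ω.
Step 4 — Source phasor: V = 8.38∠-90.0° V = 0 - j8.38 V.
Step 5 — Current: I = V / Z = -0.002461 - j0.01612 A = 0.01631∠-98.7° A.
Step 6 — Complex power: S = V·I* = 0.1351 + j0.02063 VA.
Step 7 — Real power: P = Re(S) = 0.1351 W.
Step 8 — Reactive power: Q = Im(S) = 0.02063 VAR.
Step 9 — Apparent power: |S| = 0.1367 VA.
Step 10 — Power factor: PF = P/|S| = 0.9885 (lagging).

(a) P = 0.1351 W  (b) Q = 0.02063 VAR  (c) S = 0.1367 VA  (d) PF = 0.9885 (lagging)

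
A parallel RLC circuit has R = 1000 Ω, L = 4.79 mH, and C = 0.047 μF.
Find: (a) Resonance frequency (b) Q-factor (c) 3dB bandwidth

Step 1 — Resonance: ω₀ = 1/√(LC) = 1/√(0.00479·4.7e-08) = 6.665e+04 rad/s.
Step 2 — f₀ = ω₀/(2π) = 1.061e+04 Hz.
Step 3 — Parallel Q: Q = R/(ω₀L) = 1000/(6.665e+04·0.00479) = 3.132.
Step 4 — Bandwidth: Δω = ω₀/Q = 2.128e+04 rad/s; BW = Δω/(2π) = 3386 Hz.

(a) f₀ = 1.061e+04 Hz  (b) Q = 3.132  (c) BW = 3386 Hz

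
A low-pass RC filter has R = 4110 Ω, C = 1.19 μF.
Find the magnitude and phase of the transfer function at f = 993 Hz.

Step 1 — Angular frequency: ω = 2π·993 = 6239 rad/s.
Step 2 — Transfer function: H(jω) = 1/(1 + jωRC).
Step 3 — Denominator: 1 + jωRC = 1 + j·6239·4110·1.19e-06 = 1 + j30.52.
Step 4 — H = 0.001073 - j0.03274.
Step 5 — Magnitude: |H| = 0.03275 (-29.7 dB); phase: φ = -88.1°.

|H| = 0.03275 (-29.7 dB), φ = -88.1°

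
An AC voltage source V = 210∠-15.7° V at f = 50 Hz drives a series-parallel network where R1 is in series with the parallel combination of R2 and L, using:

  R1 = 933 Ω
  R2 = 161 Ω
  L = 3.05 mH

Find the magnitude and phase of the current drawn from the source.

Step 1 — Angular frequency: ω = 2π·f = 2π·50 = 314.2 rad/s.
Step 2 — Component impedances:
  R1: Z = R = 933 Ω
  R2: Z = R = 161 Ω
  L: Z = jωL = j·314.2·0.00305 = 0 + j0.9582 Ω
Step 3 — Parallel branch: R2 || L = 1/(1/R2 + 1/L) = 0.005702 + j0.9582 Ω.
Step 4 — Series with R1: Z_total = R1 + (R2 || L) = 933 + j0.9582 Ω = 933∠0.1° Ω.
Step 5 — Source phasor: V = 210∠-15.7° V = 202.2 - j56.83 V.
Step 6 — Ohm's law: I = V / Z_total = (202.2 - j56.83) / (933 + j0.9582) = 0.2166 - j0.06113 A.
Step 7 — Convert to polar: |I| = 0.2251 A, ∠I = -15.8°.

I = 0.2251∠-15.8° A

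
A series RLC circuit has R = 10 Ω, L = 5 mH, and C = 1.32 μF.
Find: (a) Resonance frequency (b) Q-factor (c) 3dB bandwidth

Step 1 — Resonance condition Im(Z)=0 gives ω₀ = 1/√(LC).
Step 2 — ω₀ = 1/√(0.005·1.32e-06) = 1.231e+04 rad/s.
Step 3 — f₀ = ω₀/(2π) = 1959 Hz.
Step 4 — Series Q: Q = ω₀L/R = 1.231e+04·0.005/10 = 6.155.
Step 5 — 3dB bandwidth: Δω = ω₀/Q = 2000 rad/s; BW = Δω/(2π) = 318.3 Hz.

(a) f₀ = 1959 Hz  (b) Q = 6.155  (c) BW = 318.3 Hz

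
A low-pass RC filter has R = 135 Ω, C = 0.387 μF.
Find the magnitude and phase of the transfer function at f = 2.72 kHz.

Step 1 — Angular frequency: ω = 2π·2720 = 1.709e+04 rad/s.
Step 2 — Transfer function: H(jω) = 1/(1 + jωRC).
Step 3 — Denominator: 1 + jωRC = 1 + j·1.709e+04·135·3.87e-07 = 1 + j0.8929.
Step 4 — H = 0.5564 - j0.4968.
Step 5 — Magnitude: |H| = 0.7459 (-2.5 dB); phase: φ = -41.8°.

|H| = 0.7459 (-2.5 dB), φ = -41.8°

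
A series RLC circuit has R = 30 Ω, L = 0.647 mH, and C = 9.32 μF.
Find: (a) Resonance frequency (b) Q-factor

Step 1 — Resonance condition Im(Z)=0 gives ω₀ = 1/√(LC).
Step 2 — ω₀ = 1/√(0.000647·9.32e-06) = 1.288e+04 rad/s.
Step 3 — f₀ = ω₀/(2π) = 2050 Hz.
Step 4 — Series Q: Q = ω₀L/R = 1.288e+04·0.000647/30 = 0.2777.

(a) f₀ = 2050 Hz  (b) Q = 0.2777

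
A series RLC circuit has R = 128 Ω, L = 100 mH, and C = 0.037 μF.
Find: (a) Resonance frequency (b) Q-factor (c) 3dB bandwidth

Step 1 — Resonance: ω₀ = 1/√(LC) = 1/√(0.1·3.7e-08) = 1.644e+04 rad/s.
Step 2 — f₀ = ω₀/(2π) = 2616 Hz.
Step 3 — Series Q: Q = ω₀L/R = 1.644e+04·0.1/128 = 12.84.
Step 4 — Bandwidth: Δω = ω₀/Q = 1280 rad/s; BW = Δω/(2π) = 203.7 Hz.

(a) f₀ = 2616 Hz  (b) Q = 12.84  (c) BW = 203.7 Hz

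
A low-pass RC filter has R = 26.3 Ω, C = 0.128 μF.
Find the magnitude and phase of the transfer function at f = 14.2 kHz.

Step 1 — Angular frequency: ω = 2π·1.42e+04 = 8.922e+04 rad/s.
Step 2 — Transfer function: H(jω) = 1/(1 + jωRC).
Step 3 — Denominator: 1 + jωRC = 1 + j·8.922e+04·26.3·1.28e-07 = 1 + j0.3004.
Step 4 — H = 0.9173 - j0.2755.
Step 5 — Magnitude: |H| = 0.9577 (-0.4 dB); phase: φ = -16.7°.

|H| = 0.9577 (-0.4 dB), φ = -16.7°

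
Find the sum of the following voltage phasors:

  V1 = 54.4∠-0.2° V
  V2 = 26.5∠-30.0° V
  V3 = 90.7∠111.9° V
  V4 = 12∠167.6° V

Step 1 — Convert each phasor to rectangular form:
  V1 = 54.4·(cos(-0.2°) + j·sin(-0.2°)) = 54.4 - j0.1899 V
  V2 = 26.5·(cos(-30.0°) + j·sin(-30.0°)) = 22.95 - j13.25 V
  V3 = 90.7·(cos(111.9°) + j·sin(111.9°)) = -33.83 + j84.15 V
  V4 = 12·(cos(167.6°) + j·sin(167.6°)) = -11.72 + j2.577 V
Step 2 — Sum components: V_total = 31.8 + j73.29 V.
Step 3 — Convert to polar: |V_total| = 79.89 V, ∠V_total = 66.5°.

V_total = 79.89∠66.5° V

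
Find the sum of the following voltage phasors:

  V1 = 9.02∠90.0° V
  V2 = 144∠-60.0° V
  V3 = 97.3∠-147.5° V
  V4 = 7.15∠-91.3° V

Step 1 — Convert each phasor to rectangular form:
  V1 = 9.02·(cos(90.0°) + j·sin(90.0°)) = 0 + j9.02 V
  V2 = 144·(cos(-60.0°) + j·sin(-60.0°)) = 72 - j124.7 V
  V3 = 97.3·(cos(-147.5°) + j·sin(-147.5°)) = -82.06 - j52.28 V
  V4 = 7.15·(cos(-91.3°) + j·sin(-91.3°)) = -0.1622 - j7.148 V
Step 2 — Sum components: V_total = -10.22 - j175.1 V.
Step 3 — Convert to polar: |V_total| = 175.4 V, ∠V_total = -93.3°.

V_total = 175.4∠-93.3° V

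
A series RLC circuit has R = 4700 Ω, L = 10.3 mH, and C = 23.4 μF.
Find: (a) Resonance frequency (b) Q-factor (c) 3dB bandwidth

Step 1 — Resonance: ω₀ = 1/√(LC) = 1/√(0.0103·2.34e-05) = 2037 rad/s.
Step 2 — f₀ = ω₀/(2π) = 324.2 Hz.
Step 3 — Series Q: Q = ω₀L/R = 2037·0.0103/4700 = 0.004464.
Step 4 — Bandwidth: Δω = ω₀/Q = 4.563e+05 rad/s; BW = Δω/(2π) = 7.262e+04 Hz.

(a) f₀ = 324.2 Hz  (b) Q = 0.004464  (c) BW = 7.262e+04 Hz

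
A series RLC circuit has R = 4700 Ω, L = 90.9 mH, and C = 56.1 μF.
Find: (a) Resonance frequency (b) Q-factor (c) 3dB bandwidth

Step 1 — Resonance condition Im(Z)=0 gives ω₀ = 1/√(LC).
Step 2 — ω₀ = 1/√(0.0909·5.61e-05) = 442.8 rad/s.
Step 3 — f₀ = ω₀/(2π) = 70.48 Hz.
Step 4 — Series Q: Q = ω₀L/R = 442.8·0.0909/4700 = 0.008565.
Step 5 — 3dB bandwidth: Δω = ω₀/Q = 5.171e+04 rad/s; BW = Δω/(2π) = 8229 Hz.

(a) f₀ = 70.48 Hz  (b) Q = 0.008565  (c) BW = 8229 Hz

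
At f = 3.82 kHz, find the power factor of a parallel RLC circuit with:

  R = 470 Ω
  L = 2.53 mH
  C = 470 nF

Step 1 — Angular frequency: ω = 2π·f = 2π·3820 = 2.4e+04 rad/s.
Step 2 — Component impedances:
  R: Z = R = 470 Ω
  L: Z = jωL = j·2.4e+04·0.00253 = 0 + j60.72 Ω
  C: Z = 1/(jωC) = -j/(ω·C) = 0 - j88.65 Ω
Step 3 — Parallel combination: 1/Z_total = 1/R + 1/L + 1/C; Z_total = 67.69 + j165 Ω = 178.4∠67.7° Ω.
Step 4 — Power factor: PF = cos(φ) = Re(Z)/|Z| = 67.691/178.37 = 0.3795.
Step 5 — Type: Im(Z) = 165 ⇒ lagging (phase φ = 67.7°).

PF = 0.3795 (lagging, φ = 67.7°)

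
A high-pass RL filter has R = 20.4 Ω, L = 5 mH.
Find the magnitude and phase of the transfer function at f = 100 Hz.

Step 1 — Angular frequency: ω = 2π·100 = 628.3 rad/s.
Step 2 — Transfer function: H(jω) = jωL/(R + jωL).
Step 3 — Numerator jωL = j·3.142; denominator R + jωL = 20.4 + j3.142.
Step 4 — H = 0.02317 + j0.1504.
Step 5 — Magnitude: |H| = 0.1522 (-16.4 dB); phase: φ = 81.2°.

|H| = 0.1522 (-16.4 dB), φ = 81.2°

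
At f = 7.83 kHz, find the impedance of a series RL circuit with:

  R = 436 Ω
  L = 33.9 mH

Step 1 — Angular frequency: ω = 2π·f = 2π·7830 = 4.92e+04 rad/s.
Step 2 — Component impedances:
  R: Z = R = 436 Ω
  L: Z = jωL = j·4.92e+04·0.0339 = 0 + j1668 Ω
Step 3 — Series combination: Z_total = R + L = 436 + j1668 Ω = 1724∠75.3° Ω.

Z = 436 + j1668 Ω = 1724∠75.3° Ω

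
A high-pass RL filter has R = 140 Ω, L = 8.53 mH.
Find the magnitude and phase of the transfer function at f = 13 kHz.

Step 1 — Angular frequency: ω = 2π·1.3e+04 = 8.168e+04 rad/s.
Step 2 — Transfer function: H(jω) = jωL/(R + jωL).
Step 3 — Numerator jωL = j·696.7; denominator R + jωL = 140 + j696.7.
Step 4 — H = 0.9612 + j0.1931.
Step 5 — Magnitude: |H| = 0.9804 (-0.2 dB); phase: φ = 11.4°.

|H| = 0.9804 (-0.2 dB), φ = 11.4°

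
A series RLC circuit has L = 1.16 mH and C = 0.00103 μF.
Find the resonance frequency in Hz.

Step 1 — Resonance condition Im(Z)=0 gives ω₀ = 1/√(LC).
Step 2 — ω₀ = 1/√(0.00116·1.03e-09) = 9.149e+05 rad/s.
Step 3 — f₀ = ω₀/(2π) = 1.456e+05 Hz.

f₀ = 1.456e+05 Hz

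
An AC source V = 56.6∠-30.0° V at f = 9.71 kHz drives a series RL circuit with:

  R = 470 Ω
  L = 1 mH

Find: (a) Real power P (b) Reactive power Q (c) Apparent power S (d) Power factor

Step 1 — Angular frequency: ω = 2π·f = 2π·9710 = 6.101e+04 rad/s.
Step 2 — Component impedances:
  R: Z = R = 470 Ω
  L: Z = jωL = j·6.101e+04·0.001 = 0 + j61.01 Ω
Step 3 — Series combination: Z_total = R + L = 470 + j61.01 Ω = 473.9∠7.4° Ω.
Step 4 — Source phasor: V = 56.6∠-30.0° V = 49.02 - j28.3 V.
Step 5 — Current: I = V / Z = 0.09488 - j0.07253 A = 0.1194∠-37.4° A.
Step 6 — Complex power: S = V·I* = 6.703 + j0.8701 VA.
Step 7 — Real power: P = Re(S) = 6.703 W.
Step 8 — Reactive power: Q = Im(S) = 0.8701 VAR.
Step 9 — Apparent power: |S| = 6.759 VA.
Step 10 — Power factor: PF = P/|S| = 0.9917 (lagging).

(a) P = 6.703 W  (b) Q = 0.8701 VAR  (c) S = 6.759 VA  (d) PF = 0.9917 (lagging)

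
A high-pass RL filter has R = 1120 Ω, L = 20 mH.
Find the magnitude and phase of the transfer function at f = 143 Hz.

Step 1 — Angular frequency: ω = 2π·143 = 898.5 rad/s.
Step 2 — Transfer function: H(jω) = jωL/(R + jωL).
Step 3 — Numerator jωL = j·17.97; denominator R + jωL = 1120 + j17.97.
Step 4 — H = 0.0002574 + j0.01604.
Step 5 — Magnitude: |H| = 0.01604 (-35.9 dB); phase: φ = 89.1°.

|H| = 0.01604 (-35.9 dB), φ = 89.1°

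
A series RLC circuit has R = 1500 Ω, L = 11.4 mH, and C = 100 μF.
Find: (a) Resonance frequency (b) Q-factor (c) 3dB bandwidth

Step 1 — Resonance condition Im(Z)=0 gives ω₀ = 1/√(LC).
Step 2 — ω₀ = 1/√(0.0114·0.0001) = 936.6 rad/s.
Step 3 — f₀ = ω₀/(2π) = 149.1 Hz.
Step 4 — Series Q: Q = ω₀L/R = 936.6·0.0114/1500 = 0.007118.
Step 5 — 3dB bandwidth: Δω = ω₀/Q = 1.316e+05 rad/s; BW = Δω/(2π) = 2.094e+04 Hz.

(a) f₀ = 149.1 Hz  (b) Q = 0.007118  (c) BW = 2.094e+04 Hz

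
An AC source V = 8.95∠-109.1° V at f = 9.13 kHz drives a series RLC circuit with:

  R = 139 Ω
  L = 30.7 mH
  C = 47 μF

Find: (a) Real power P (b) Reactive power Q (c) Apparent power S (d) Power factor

Step 1 — Angular frequency: ω = 2π·f = 2π·9130 = 5.737e+04 rad/s.
Step 2 — Component impedances:
  R: Z = R = 139 Ω
  L: Z = jωL = j·5.737e+04·0.0307 = 0 + j1761 Ω
  C: Z = 1/(jωC) = -j/(ω·C) = 0 - j0.3709 Ω
Step 3 — Series combination: Z_total = R + L + C = 139 + j1761 Ω = 1766∠85.5° Ω.
Step 4 — Source phasor: V = 8.95∠-109.1° V = -2.929 - j8.457 V.
Step 5 — Current: I = V / Z = -0.004904 + j0.001276 A = 0.005067∠165.4° A.
Step 6 — Complex power: S = V·I* = 0.003569 + j0.04521 VA.
Step 7 — Real power: P = Re(S) = 0.003569 W.
Step 8 — Reactive power: Q = Im(S) = 0.04521 VAR.
Step 9 — Apparent power: |S| = 0.04535 VA.
Step 10 — Power factor: PF = P/|S| = 0.0787 (lagging).

(a) P = 0.003569 W  (b) Q = 0.04521 VAR  (c) S = 0.04535 VA  (d) PF = 0.0787 (lagging)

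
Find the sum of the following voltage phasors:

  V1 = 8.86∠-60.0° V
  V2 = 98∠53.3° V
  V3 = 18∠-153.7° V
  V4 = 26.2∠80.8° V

Step 1 — Convert each phasor to rectangular form:
  V1 = 8.86·(cos(-60.0°) + j·sin(-60.0°)) = 4.43 - j7.673 V
  V2 = 98·(cos(53.3°) + j·sin(53.3°)) = 58.57 + j78.57 V
  V3 = 18·(cos(-153.7°) + j·sin(-153.7°)) = -16.14 - j7.975 V
  V4 = 26.2·(cos(80.8°) + j·sin(80.8°)) = 4.189 + j25.86 V
Step 2 — Sum components: V_total = 51.05 + j88.79 V.
Step 3 — Convert to polar: |V_total| = 102.4 V, ∠V_total = 60.1°.

V_total = 102.4∠60.1° V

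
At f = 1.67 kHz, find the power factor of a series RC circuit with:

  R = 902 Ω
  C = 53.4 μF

Step 1 — Angular frequency: ω = 2π·f = 2π·1670 = 1.049e+04 rad/s.
Step 2 — Component impedances:
  R: Z = R = 902 Ω
  C: Z = 1/(jωC) = -j/(ω·C) = 0 - j1.785 Ω
Step 3 — Series combination: Z_total = R + C = 902 - j1.785 Ω = 902∠-0.1° Ω.
Step 4 — Power factor: PF = cos(φ) = Re(Z)/|Z| = 902/902 = 1.
Step 5 — Type: Im(Z) = -1.785 ⇒ leading (phase φ = -0.1°).

PF = 1 (leading, φ = -0.1°)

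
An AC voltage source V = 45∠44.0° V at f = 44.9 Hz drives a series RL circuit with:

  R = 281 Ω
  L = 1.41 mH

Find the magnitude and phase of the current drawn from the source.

Step 1 — Angular frequency: ω = 2π·f = 2π·44.9 = 282.1 rad/s.
Step 2 — Component impedances:
  R: Z = R = 281 Ω
  L: Z = jωL = j·282.1·0.00141 = 0 + j0.3978 Ω
Step 3 — Series combination: Z_total = R + L = 281 + j0.3978 Ω = 281∠0.1° Ω.
Step 4 — Source phasor: V = 45∠44.0° V = 32.37 + j31.26 V.
Step 5 — Ohm's law: I = V / Z_total = (32.37 + j31.26) / (281 + j0.3978) = 0.1154 + j0.1111 A.
Step 6 — Convert to polar: |I| = 0.1601 A, ∠I = 43.9°.

I = 0.1601∠43.9° A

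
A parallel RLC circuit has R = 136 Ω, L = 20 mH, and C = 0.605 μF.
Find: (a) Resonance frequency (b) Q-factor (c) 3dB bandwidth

Step 1 — Resonance: ω₀ = 1/√(LC) = 1/√(0.02·6.05e-07) = 9091 rad/s.
Step 2 — f₀ = ω₀/(2π) = 1447 Hz.
Step 3 — Parallel Q: Q = R/(ω₀L) = 136/(9091·0.02) = 0.748.
Step 4 — Bandwidth: Δω = ω₀/Q = 1.215e+04 rad/s; BW = Δω/(2π) = 1934 Hz.

(a) f₀ = 1447 Hz  (b) Q = 0.748  (c) BW = 1934 Hz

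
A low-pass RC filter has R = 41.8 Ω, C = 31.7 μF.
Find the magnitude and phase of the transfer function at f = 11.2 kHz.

Step 1 — Angular frequency: ω = 2π·1.12e+04 = 7.037e+04 rad/s.
Step 2 — Transfer function: H(jω) = 1/(1 + jωRC).
Step 3 — Denominator: 1 + jωRC = 1 + j·7.037e+04·41.8·3.17e-05 = 1 + j93.25.
Step 4 — H = 0.000115 - j0.01072.
Step 5 — Magnitude: |H| = 0.01072 (-39.4 dB); phase: φ = -89.4°.

|H| = 0.01072 (-39.4 dB), φ = -89.4°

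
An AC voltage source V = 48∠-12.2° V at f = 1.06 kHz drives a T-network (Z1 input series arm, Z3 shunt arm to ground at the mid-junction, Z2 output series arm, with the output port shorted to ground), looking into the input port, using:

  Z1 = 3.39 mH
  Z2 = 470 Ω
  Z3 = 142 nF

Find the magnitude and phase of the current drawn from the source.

Step 1 — Angular frequency: ω = 2π·f = 2π·1060 = 6660 rad/s.
Step 2 — Component impedances:
  Z1: Z = jωL = j·6660·0.00339 = 0 + j22.58 Ω
  Z2: Z = R = 470 Ω
  Z3: Z = 1/(jωC) = -j/(ω·C) = 0 - j1057 Ω
Step 3 — With the output port shorted to ground, the output series arm Z2 runs from the junction to ground; the shunt arm Z3 also runs from the junction to ground. They appear in parallel: Z3 || Z2 = 392.5 - j174.4 Ω.
Step 4 — Series with input arm Z1: Z_in = Z1 + (Z3 || Z2) = 392.5 - j151.9 Ω = 420.8∠-21.2° Ω.
Step 5 — Source phasor: V = 48∠-12.2° V = 46.92 - j10.14 V.
Step 6 — Ohm's law: I = V / Z_total = (46.92 - j10.14) / (392.5 - j151.9) = 0.1127 + j0.01775 A.
Step 7 — Convert to polar: |I| = 0.1141 A, ∠I = 9.0°.

I = 0.1141∠9.0° A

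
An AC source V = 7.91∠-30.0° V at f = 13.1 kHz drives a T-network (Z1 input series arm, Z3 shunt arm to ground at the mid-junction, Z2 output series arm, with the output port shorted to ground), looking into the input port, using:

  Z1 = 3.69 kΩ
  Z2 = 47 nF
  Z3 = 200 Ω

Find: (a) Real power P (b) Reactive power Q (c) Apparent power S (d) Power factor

Step 1 — Angular frequency: ω = 2π·f = 2π·1.31e+04 = 8.231e+04 rad/s.
Step 2 — Component impedances:
  Z1: Z = R = 3690 Ω
  Z2: Z = 1/(jωC) = -j/(ω·C) = 0 - j258.5 Ω
  Z3: Z = R = 200 Ω
Step 3 — With the output port shorted to ground, the output series arm Z2 runs from the junction to ground; the shunt arm Z3 also runs from the junction to ground. They appear in parallel: Z3 || Z2 = 125.1 - j96.8 Ω.
Step 4 — Series with input arm Z1: Z_in = Z1 + (Z3 || Z2) = 3815 - j96.8 Ω = 3816∠-1.5° Ω.
Step 5 — Source phasor: V = 7.91∠-30.0° V = 6.85 - j3.955 V.
Step 6 — Current: I = V / Z = 0.001821 - j0.0009905 A = 0.002073∠-28.5° A.
Step 7 — Complex power: S = V·I* = 0.01639 - j0.0004158 VA.
Step 8 — Real power: P = Re(S) = 0.01639 W.
Step 9 — Reactive power: Q = Im(S) = -0.0004158 VAR.
Step 10 — Apparent power: |S| = 0.01639 VA.
Step 11 — Power factor: PF = P/|S| = 0.9997 (leading).

(a) P = 0.01639 W  (b) Q = -0.0004158 VAR  (c) S = 0.01639 VA  (d) PF = 0.9997 (leading)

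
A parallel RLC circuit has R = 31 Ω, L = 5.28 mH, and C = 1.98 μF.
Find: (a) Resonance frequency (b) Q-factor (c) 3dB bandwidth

Step 1 — Resonance: ω₀ = 1/√(LC) = 1/√(0.00528·1.98e-06) = 9780 rad/s.
Step 2 — f₀ = ω₀/(2π) = 1557 Hz.
Step 3 — Parallel Q: Q = R/(ω₀L) = 31/(9780·0.00528) = 0.6003.
Step 4 — Bandwidth: Δω = ω₀/Q = 1.629e+04 rad/s; BW = Δω/(2π) = 2593 Hz.

(a) f₀ = 1557 Hz  (b) Q = 0.6003  (c) BW = 2593 Hz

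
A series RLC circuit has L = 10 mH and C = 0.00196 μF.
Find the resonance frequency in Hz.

Step 1 — Resonance condition Im(Z)=0 gives ω₀ = 1/√(LC).
Step 2 — ω₀ = 1/√(0.01·1.96e-09) = 2.259e+05 rad/s.
Step 3 — f₀ = ω₀/(2π) = 3.595e+04 Hz.

f₀ = 3.595e+04 Hz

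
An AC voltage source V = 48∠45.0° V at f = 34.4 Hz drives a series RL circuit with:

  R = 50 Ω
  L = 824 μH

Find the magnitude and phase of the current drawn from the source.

Step 1 — Angular frequency: ω = 2π·f = 2π·34.4 = 216.1 rad/s.
Step 2 — Component impedances:
  R: Z = R = 50 Ω
  L: Z = jωL = j·216.1·0.000824 = 0 + j0.1781 Ω
Step 3 — Series combination: Z_total = R + L = 50 + j0.1781 Ω = 50∠0.2° Ω.
Step 4 — Source phasor: V = 48∠45.0° V = 33.94 + j33.94 V.
Step 5 — Ohm's law: I = V / Z_total = (33.94 + j33.94) / (50 + j0.1781) = 0.6812 + j0.6764 A.
Step 6 — Convert to polar: |I| = 0.96 A, ∠I = 44.8°.

I = 0.96∠44.8° A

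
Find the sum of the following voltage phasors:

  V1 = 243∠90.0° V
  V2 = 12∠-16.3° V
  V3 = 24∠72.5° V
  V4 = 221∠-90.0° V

Step 1 — Convert each phasor to rectangular form:
  V1 = 243·(cos(90.0°) + j·sin(90.0°)) = 0 + j243 V
  V2 = 12·(cos(-16.3°) + j·sin(-16.3°)) = 11.52 - j3.368 V
  V3 = 24·(cos(72.5°) + j·sin(72.5°)) = 7.217 + j22.89 V
  V4 = 221·(cos(-90.0°) + j·sin(-90.0°)) = 0 - j221 V
Step 2 — Sum components: V_total = 18.73 + j41.52 V.
Step 3 — Convert to polar: |V_total| = 45.55 V, ∠V_total = 65.7°.

V_total = 45.55∠65.7° V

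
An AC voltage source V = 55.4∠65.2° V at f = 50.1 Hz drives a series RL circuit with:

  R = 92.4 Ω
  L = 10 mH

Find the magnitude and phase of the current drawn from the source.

Step 1 — Angular frequency: ω = 2π·f = 2π·50.1 = 314.8 rad/s.
Step 2 — Component impedances:
  R: Z = R = 92.4 Ω
  L: Z = jωL = j·314.8·0.01 = 0 + j3.148 Ω
Step 3 — Series combination: Z_total = R + L = 92.4 + j3.148 Ω = 92.45∠2.0° Ω.
Step 4 — Source phasor: V = 55.4∠65.2° V = 23.24 + j50.29 V.
Step 5 — Ohm's law: I = V / Z_total = (23.24 + j50.29) / (92.4 + j3.148) = 0.2697 + j0.5351 A.
Step 6 — Convert to polar: |I| = 0.5992 A, ∠I = 63.2°.

I = 0.5992∠63.2° A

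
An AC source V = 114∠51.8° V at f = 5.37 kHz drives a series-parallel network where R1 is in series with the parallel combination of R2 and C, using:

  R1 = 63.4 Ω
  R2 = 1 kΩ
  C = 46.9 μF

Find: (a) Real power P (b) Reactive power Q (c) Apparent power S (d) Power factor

Step 1 — Angular frequency: ω = 2π·f = 2π·5370 = 3.374e+04 rad/s.
Step 2 — Component impedances:
  R1: Z = R = 63.4 Ω
  R2: Z = R = 1000 Ω
  C: Z = 1/(jωC) = -j/(ω·C) = 0 - j0.6319 Ω
Step 3 — Parallel branch: R2 || C = 1/(1/R2 + 1/C) = 0.0003993 - j0.6319 Ω.
Step 4 — Series with R1: Z_total = R1 + (R2 || C) = 63.4 - j0.6319 Ω = 63.4∠-0.6° Ω.
Step 5 — Source phasor: V = 114∠51.8° V = 70.5 + j89.59 V.
Step 6 — Current: I = V / Z = 1.098 + j1.424 A = 1.798∠52.4° A.
Step 7 — Complex power: S = V·I* = 205 - j2.043 VA.
Step 8 — Real power: P = Re(S) = 205 W.
Step 9 — Reactive power: Q = Im(S) = -2.043 VAR.
Step 10 — Apparent power: |S| = 205 VA.
Step 11 — Power factor: PF = P/|S| = 1 (leading).

(a) P = 205 W  (b) Q = -2.043 VAR  (c) S = 205 VA  (d) PF = 1 (leading)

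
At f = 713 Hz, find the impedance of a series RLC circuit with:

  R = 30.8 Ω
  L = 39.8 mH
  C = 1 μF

Step 1 — Angular frequency: ω = 2π·f = 2π·713 = 4480 rad/s.
Step 2 — Component impedances:
  R: Z = R = 30.8 Ω
  L: Z = jωL = j·4480·0.0398 = 0 + j178.3 Ω
  C: Z = 1/(jωC) = -j/(ω·C) = 0 - j223.2 Ω
Step 3 — Series combination: Z_total = R + L + C = 30.8 - j44.92 Ω = 54.46∠-55.6° Ω.

Z = 30.8 - j44.92 Ω = 54.46∠-55.6° Ω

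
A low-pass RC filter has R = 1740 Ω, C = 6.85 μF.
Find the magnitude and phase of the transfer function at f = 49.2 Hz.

Step 1 — Angular frequency: ω = 2π·49.2 = 309.1 rad/s.
Step 2 — Transfer function: H(jω) = 1/(1 + jωRC).
Step 3 — Denominator: 1 + jωRC = 1 + j·309.1·1740·6.85e-06 = 1 + j3.685.
Step 4 — H = 0.06861 - j0.2528.
Step 5 — Magnitude: |H| = 0.2619 (-11.6 dB); phase: φ = -74.8°.

|H| = 0.2619 (-11.6 dB), φ = -74.8°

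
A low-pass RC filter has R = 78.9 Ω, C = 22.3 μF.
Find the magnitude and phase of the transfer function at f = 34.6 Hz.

Step 1 — Angular frequency: ω = 2π·34.6 = 217.4 rad/s.
Step 2 — Transfer function: H(jω) = 1/(1 + jωRC).
Step 3 — Denominator: 1 + jωRC = 1 + j·217.4·78.9·2.23e-05 = 1 + j0.3825.
Step 4 — H = 0.8724 - j0.3337.
Step 5 — Magnitude: |H| = 0.934 (-0.6 dB); phase: φ = -20.9°.

|H| = 0.934 (-0.6 dB), φ = -20.9°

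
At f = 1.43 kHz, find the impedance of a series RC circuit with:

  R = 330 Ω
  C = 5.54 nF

Step 1 — Angular frequency: ω = 2π·f = 2π·1430 = 8985 rad/s.
Step 2 — Component impedances:
  R: Z = R = 330 Ω
  C: Z = 1/(jωC) = -j/(ω·C) = 0 - j2.009e+04 Ω
Step 3 — Series combination: Z_total = R + C = 330 - j2.009e+04 Ω = 2.009e+04∠-89.1° Ω.

Z = 330 - j2.009e+04 Ω = 2.009e+04∠-89.1° Ω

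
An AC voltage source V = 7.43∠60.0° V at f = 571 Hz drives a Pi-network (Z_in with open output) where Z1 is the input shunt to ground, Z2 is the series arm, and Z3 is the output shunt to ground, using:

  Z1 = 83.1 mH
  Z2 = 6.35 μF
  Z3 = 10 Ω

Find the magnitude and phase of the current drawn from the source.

Step 1 — Angular frequency: ω = 2π·f = 2π·571 = 3588 rad/s.
Step 2 — Component impedances:
  Z1: Z = jωL = j·3588·0.0831 = 0 + j298.1 Ω
  Z2: Z = 1/(jωC) = -j/(ω·C) = 0 - j43.89 Ω
  Z3: Z = R = 10 Ω
Step 3 — With open output, the series arm Z2 and the output shunt Z3 appear in series to ground: Z2 + Z3 = 10 - j43.89 Ω.
Step 4 — Parallel with input shunt Z1: Z_in = Z1 || (Z2 + Z3) = 13.73 - j50.93 Ω = 52.75∠-74.9° Ω.
Step 5 — Source phasor: V = 7.43∠60.0° V = 3.715 + j6.435 V.
Step 6 — Ohm's law: I = V / Z_total = (3.715 + j6.435) / (13.73 - j50.93) = -0.09945 + j0.09975 A.
Step 7 — Convert to polar: |I| = 0.1409 A, ∠I = 134.9°.

I = 0.1409∠134.9° A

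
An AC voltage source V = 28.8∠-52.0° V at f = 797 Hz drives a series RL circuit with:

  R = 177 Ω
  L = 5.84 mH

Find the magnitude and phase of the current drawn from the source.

Step 1 — Angular frequency: ω = 2π·f = 2π·797 = 5008 rad/s.
Step 2 — Component impedances:
  R: Z = R = 177 Ω
  L: Z = jωL = j·5008·0.00584 = 0 + j29.24 Ω
Step 3 — Series combination: Z_total = R + L = 177 + j29.24 Ω = 179.4∠9.4° Ω.
Step 4 — Source phasor: V = 28.8∠-52.0° V = 17.73 - j22.69 V.
Step 5 — Ohm's law: I = V / Z_total = (17.73 - j22.69) / (177 + j29.24) = 0.07689 - j0.1409 A.
Step 6 — Convert to polar: |I| = 0.1605 A, ∠I = -61.4°.

I = 0.1605∠-61.4° A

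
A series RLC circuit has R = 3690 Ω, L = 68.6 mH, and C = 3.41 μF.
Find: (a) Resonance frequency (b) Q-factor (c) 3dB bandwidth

Step 1 — Resonance: ω₀ = 1/√(LC) = 1/√(0.0686·3.41e-06) = 2068 rad/s.
Step 2 — f₀ = ω₀/(2π) = 329.1 Hz.
Step 3 — Series Q: Q = ω₀L/R = 2068·0.0686/3690 = 0.03844.
Step 4 — Bandwidth: Δω = ω₀/Q = 5.379e+04 rad/s; BW = Δω/(2π) = 8561 Hz.

(a) f₀ = 329.1 Hz  (b) Q = 0.03844  (c) BW = 8561 Hz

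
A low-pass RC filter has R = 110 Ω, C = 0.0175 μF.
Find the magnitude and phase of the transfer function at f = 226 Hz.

Step 1 — Angular frequency: ω = 2π·226 = 1420 rad/s.
Step 2 — Transfer function: H(jω) = 1/(1 + jωRC).
Step 3 — Denominator: 1 + jωRC = 1 + j·1420·110·1.75e-08 = 1 + j0.002733.
Step 4 — H = 1 - j0.002733.
Step 5 — Magnitude: |H| = 1 (-0.0 dB); phase: φ = -0.2°.

|H| = 1 (-0.0 dB), φ = -0.2°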